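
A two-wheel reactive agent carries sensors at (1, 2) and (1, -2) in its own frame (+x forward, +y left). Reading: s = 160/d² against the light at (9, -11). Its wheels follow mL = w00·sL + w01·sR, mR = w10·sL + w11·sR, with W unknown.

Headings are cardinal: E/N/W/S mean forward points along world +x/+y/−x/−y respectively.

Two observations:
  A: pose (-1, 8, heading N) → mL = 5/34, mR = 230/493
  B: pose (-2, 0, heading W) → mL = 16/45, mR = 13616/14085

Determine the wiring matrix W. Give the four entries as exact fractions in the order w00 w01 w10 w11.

1/2 0 1 1/2

obs A: pose=(-1,8,N) → sL=5/17, sR=10/29, mL=5/34, mR=230/493
obs B: pose=(-2,0,W) → sL=32/45, sR=160/313, mL=16/45, mR=13616/14085
sensor matrix S = [[5/17, 10/29], [32/45, 160/313]]; det S = -131744/1388781
solve [mL_A; mL_B] = S·[w00; w01] and [mR_A; mR_B] = S·[w10; w11]:
  w00 = 1/2, w01 = 0, w10 = 1, w11 = 1/2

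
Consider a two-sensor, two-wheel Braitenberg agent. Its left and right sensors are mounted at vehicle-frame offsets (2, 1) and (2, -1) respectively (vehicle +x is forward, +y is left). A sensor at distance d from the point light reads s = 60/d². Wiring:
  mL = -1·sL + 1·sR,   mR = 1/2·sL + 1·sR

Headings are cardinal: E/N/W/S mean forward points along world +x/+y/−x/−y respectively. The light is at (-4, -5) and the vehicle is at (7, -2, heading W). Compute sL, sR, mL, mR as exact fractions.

12/17 60/97 -144/1649 1602/1649

left sensor world pos  = (5, -3); dL² = 85
right sensor world pos = (5, -1); dR² = 97
sL = 60/85 = 12/17
sR = 60/97 = 60/97
mL = -1·sL + 1·sR = -144/1649
mR = 1/2·sL + 1·sR = 1602/1649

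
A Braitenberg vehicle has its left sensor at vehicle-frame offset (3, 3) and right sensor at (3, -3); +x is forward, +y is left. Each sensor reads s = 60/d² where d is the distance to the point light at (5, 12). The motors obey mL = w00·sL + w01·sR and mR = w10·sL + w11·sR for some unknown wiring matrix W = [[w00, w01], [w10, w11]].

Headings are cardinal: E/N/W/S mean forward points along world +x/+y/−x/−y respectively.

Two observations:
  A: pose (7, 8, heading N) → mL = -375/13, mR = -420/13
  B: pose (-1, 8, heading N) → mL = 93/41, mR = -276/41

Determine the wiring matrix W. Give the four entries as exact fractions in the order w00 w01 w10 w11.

-1 1/2 -1 -1

obs A: pose=(7,8,N) → sL=30, sR=30/13, mL=-375/13, mR=-420/13
obs B: pose=(-1,8,N) → sL=30/41, sR=6, mL=93/41, mR=-276/41
sensor matrix S = [[30, 30/13], [30/41, 6]]; det S = 95040/533
solve [mL_A; mL_B] = S·[w00; w01] and [mR_A; mR_B] = S·[w10; w11]:
  w00 = -1, w01 = 1/2, w10 = -1, w11 = -1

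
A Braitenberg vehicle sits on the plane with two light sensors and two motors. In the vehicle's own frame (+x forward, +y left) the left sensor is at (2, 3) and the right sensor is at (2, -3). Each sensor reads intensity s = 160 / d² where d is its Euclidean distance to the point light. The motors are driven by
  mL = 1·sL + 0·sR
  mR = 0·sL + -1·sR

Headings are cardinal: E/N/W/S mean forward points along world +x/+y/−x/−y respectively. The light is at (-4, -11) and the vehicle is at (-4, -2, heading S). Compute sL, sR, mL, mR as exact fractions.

left sensor world pos  = (-1, -4); dL² = 58
right sensor world pos = (-7, -4); dR² = 58
sL = 160/58 = 80/29
sR = 160/58 = 80/29
mL = 1·sL + 0·sR = 80/29
mR = 0·sL + -1·sR = -80/29

80/29 80/29 80/29 -80/29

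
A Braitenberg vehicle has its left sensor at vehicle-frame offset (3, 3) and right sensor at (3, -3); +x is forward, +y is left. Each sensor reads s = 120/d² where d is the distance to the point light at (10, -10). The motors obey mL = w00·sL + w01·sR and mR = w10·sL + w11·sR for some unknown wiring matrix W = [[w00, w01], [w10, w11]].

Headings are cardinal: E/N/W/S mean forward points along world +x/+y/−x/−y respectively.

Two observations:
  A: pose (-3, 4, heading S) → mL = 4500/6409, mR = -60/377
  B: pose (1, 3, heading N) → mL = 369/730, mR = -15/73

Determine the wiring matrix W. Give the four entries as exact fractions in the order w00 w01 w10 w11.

1 1/2 0 -1/2

obs A: pose=(-3,4,S) → sL=120/221, sR=120/377, mL=4500/6409, mR=-60/377
obs B: pose=(1,3,N) → sL=3/10, sR=30/73, mL=369/730, mR=-15/73
sensor matrix S = [[120/221, 120/377], [3/10, 30/73]]; det S = 59724/467857
solve [mL_A; mL_B] = S·[w00; w01] and [mR_A; mR_B] = S·[w10; w11]:
  w00 = 1, w01 = 1/2, w10 = 0, w11 = -1/2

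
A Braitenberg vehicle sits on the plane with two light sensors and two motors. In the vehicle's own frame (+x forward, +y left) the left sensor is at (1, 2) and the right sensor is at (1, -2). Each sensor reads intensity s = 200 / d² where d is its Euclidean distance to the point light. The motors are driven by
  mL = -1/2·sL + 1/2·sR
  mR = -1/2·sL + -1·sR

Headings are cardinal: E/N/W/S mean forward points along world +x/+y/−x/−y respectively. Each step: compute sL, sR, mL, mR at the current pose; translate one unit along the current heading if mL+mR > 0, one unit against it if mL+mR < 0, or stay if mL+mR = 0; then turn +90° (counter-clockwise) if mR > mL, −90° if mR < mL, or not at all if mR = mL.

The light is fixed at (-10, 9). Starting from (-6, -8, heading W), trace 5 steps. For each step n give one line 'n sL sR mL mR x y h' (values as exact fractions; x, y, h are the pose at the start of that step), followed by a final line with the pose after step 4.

0 20/37 100/117 680/4329 -4870/4329 -6 -8 W
1 40/53 40/61 -160/3233 -3340/3233 -5 -8 N
2 50/73 50/109 -900/7957 -6375/7957 -5 -9 E
3 200/397 40/73 640/28981 -23180/28981 -6 -9 S
4 20/37 100/117 680/4329 -4870/4329 -6 -8 W
final -5 -8 N

n=0: pose=(-6,-8,W); sL=20/37, sR=100/117; mL=680/4329, mR=-4870/4329; mL+mR=-4190/4329 → advance -1; mR−mL=-50/39 → turn -1·90°
n=1: pose=(-5,-8,N); sL=40/53, sR=40/61; mL=-160/3233, mR=-3340/3233; mL+mR=-3500/3233 → advance -1; mR−mL=-60/61 → turn -1·90°
n=2: pose=(-5,-9,E); sL=50/73, sR=50/109; mL=-900/7957, mR=-6375/7957; mL+mR=-7275/7957 → advance -1; mR−mL=-75/109 → turn -1·90°
n=3: pose=(-6,-9,S); sL=200/397, sR=40/73; mL=640/28981, mR=-23180/28981; mL+mR=-22540/28981 → advance -1; mR−mL=-60/73 → turn -1·90°
n=4: pose=(-6,-8,W); sL=20/37, sR=100/117; mL=680/4329, mR=-4870/4329; mL+mR=-4190/4329 → advance -1; mR−mL=-50/39 → turn -1·90°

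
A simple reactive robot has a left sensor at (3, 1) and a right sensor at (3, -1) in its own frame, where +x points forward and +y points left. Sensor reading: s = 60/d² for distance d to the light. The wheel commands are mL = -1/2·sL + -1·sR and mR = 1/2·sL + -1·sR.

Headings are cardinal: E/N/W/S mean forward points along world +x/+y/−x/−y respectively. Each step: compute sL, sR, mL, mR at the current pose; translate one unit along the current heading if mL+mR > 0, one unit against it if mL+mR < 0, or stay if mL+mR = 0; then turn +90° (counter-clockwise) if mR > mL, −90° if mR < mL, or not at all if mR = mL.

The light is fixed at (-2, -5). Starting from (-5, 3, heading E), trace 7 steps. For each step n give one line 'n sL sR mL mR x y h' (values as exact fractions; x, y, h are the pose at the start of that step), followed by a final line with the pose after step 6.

n=0: pose=(-5,3,E); sL=20/27, sR=60/49; mL=-2110/1323, mR=-1130/1323; mL+mR=-120/49 → advance -1; mR−mL=20/27 → turn +1·90°
n=1: pose=(-6,3,N); sL=30/73, sR=6/13; mL=-633/949, mR=-243/949; mL+mR=-12/13 → advance -1; mR−mL=30/73 → turn +1·90°
n=2: pose=(-6,2,W); sL=12/17, sR=60/113; mL=-1698/1921, mR=-342/1921; mL+mR=-120/113 → advance -1; mR−mL=12/17 → turn +1·90°
n=3: pose=(-5,2,S); sL=3, sR=15/8; mL=-27/8, mR=-3/8; mL+mR=-15/4 → advance -1; mR−mL=3 → turn +1·90°
n=4: pose=(-5,3,E); sL=20/27, sR=60/49; mL=-2110/1323, mR=-1130/1323; mL+mR=-120/49 → advance -1; mR−mL=20/27 → turn +1·90°
n=5: pose=(-6,3,N); sL=30/73, sR=6/13; mL=-633/949, mR=-243/949; mL+mR=-12/13 → advance -1; mR−mL=30/73 → turn +1·90°
n=6: pose=(-6,2,W); sL=12/17, sR=60/113; mL=-1698/1921, mR=-342/1921; mL+mR=-120/113 → advance -1; mR−mL=12/17 → turn +1·90°

0 20/27 60/49 -2110/1323 -1130/1323 -5 3 E
1 30/73 6/13 -633/949 -243/949 -6 3 N
2 12/17 60/113 -1698/1921 -342/1921 -6 2 W
3 3 15/8 -27/8 -3/8 -5 2 S
4 20/27 60/49 -2110/1323 -1130/1323 -5 3 E
5 30/73 6/13 -633/949 -243/949 -6 3 N
6 12/17 60/113 -1698/1921 -342/1921 -6 2 W
final -5 2 S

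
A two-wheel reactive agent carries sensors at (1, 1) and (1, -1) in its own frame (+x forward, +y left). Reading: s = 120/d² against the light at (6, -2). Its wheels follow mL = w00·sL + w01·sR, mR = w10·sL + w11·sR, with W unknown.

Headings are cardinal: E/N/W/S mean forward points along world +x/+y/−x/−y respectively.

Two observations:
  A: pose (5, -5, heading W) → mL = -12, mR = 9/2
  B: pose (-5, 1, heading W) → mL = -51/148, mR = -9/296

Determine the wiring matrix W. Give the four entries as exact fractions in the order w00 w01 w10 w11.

obs A: pose=(5,-5,W) → sL=6, sR=15, mL=-12, mR=9/2
obs B: pose=(-5,1,W) → sL=30/37, sR=3/4, mL=-51/148, mR=-9/296
sensor matrix S = [[6, 15], [30/37, 3/4]]; det S = -567/74
solve [mL_A; mL_B] = S·[w00; w01] and [mR_A; mR_B] = S·[w10; w11]:
  w00 = 1/2, w01 = -1, w10 = -1/2, w11 = 1/2

1/2 -1 -1/2 1/2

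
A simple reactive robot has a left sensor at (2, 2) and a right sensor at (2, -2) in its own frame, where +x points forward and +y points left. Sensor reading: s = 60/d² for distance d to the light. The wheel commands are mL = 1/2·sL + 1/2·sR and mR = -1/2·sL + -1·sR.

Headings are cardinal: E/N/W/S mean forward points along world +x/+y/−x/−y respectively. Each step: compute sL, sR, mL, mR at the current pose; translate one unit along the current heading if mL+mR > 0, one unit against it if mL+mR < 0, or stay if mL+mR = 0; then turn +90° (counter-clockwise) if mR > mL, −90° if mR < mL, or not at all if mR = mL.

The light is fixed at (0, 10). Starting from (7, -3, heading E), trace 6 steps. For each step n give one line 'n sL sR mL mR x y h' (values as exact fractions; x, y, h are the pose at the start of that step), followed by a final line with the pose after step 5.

n=0: pose=(7,-3,E); sL=30/101, sR=10/51; mL=1270/5151, mR=-1775/5151; mL+mR=-5/51 → advance -1; mR−mL=-1015/1717 → turn -1·90°
n=1: pose=(6,-3,S); sL=60/289, sR=60/241; mL=15900/69649, mR=-24570/69649; mL+mR=-30/241 → advance -1; mR−mL=-40470/69649 → turn -1·90°
n=2: pose=(6,-2,W); sL=15/53, sR=15/29; mL=615/1537, mR=-2025/3074; mL+mR=-15/58 → advance -1; mR−mL=-3255/3074 → turn -1·90°
n=3: pose=(7,-2,N); sL=12/25, sR=60/181; mL=1836/4525, mR=-2586/4525; mL+mR=-30/181 → advance -1; mR−mL=-4422/4525 → turn -1·90°
n=4: pose=(7,-3,E); sL=30/101, sR=10/51; mL=1270/5151, mR=-1775/5151; mL+mR=-5/51 → advance -1; mR−mL=-1015/1717 → turn -1·90°
n=5: pose=(6,-3,S); sL=60/289, sR=60/241; mL=15900/69649, mR=-24570/69649; mL+mR=-30/241 → advance -1; mR−mL=-40470/69649 → turn -1·90°

0 30/101 10/51 1270/5151 -1775/5151 7 -3 E
1 60/289 60/241 15900/69649 -24570/69649 6 -3 S
2 15/53 15/29 615/1537 -2025/3074 6 -2 W
3 12/25 60/181 1836/4525 -2586/4525 7 -2 N
4 30/101 10/51 1270/5151 -1775/5151 7 -3 E
5 60/289 60/241 15900/69649 -24570/69649 6 -3 S
final 6 -2 W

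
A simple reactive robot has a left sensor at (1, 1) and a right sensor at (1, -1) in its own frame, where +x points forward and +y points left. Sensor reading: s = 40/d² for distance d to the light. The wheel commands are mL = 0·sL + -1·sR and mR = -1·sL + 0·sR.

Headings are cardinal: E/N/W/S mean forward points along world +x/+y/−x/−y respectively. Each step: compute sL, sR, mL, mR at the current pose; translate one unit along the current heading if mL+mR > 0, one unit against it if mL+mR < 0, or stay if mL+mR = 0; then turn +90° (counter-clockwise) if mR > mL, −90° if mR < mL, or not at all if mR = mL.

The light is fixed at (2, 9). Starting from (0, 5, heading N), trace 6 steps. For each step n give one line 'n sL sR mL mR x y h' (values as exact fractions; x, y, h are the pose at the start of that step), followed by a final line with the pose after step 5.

0 20/9 4 -4 -20/9 0 5 N
1 8/9 8/5 -8/5 -8/9 0 4 W
2 10/9 1 -1 -10/9 1 4 S
3 40/29 40/13 -40/13 -40/29 1 5 W
4 20/13 20/13 -20/13 -20/13 2 5 S
5 40/17 40/17 -40/17 -40/17 2 6 S
final 2 7 S

n=0: pose=(0,5,N); sL=20/9, sR=4; mL=-4, mR=-20/9; mL+mR=-56/9 → advance -1; mR−mL=16/9 → turn +1·90°
n=1: pose=(0,4,W); sL=8/9, sR=8/5; mL=-8/5, mR=-8/9; mL+mR=-112/45 → advance -1; mR−mL=32/45 → turn +1·90°
n=2: pose=(1,4,S); sL=10/9, sR=1; mL=-1, mR=-10/9; mL+mR=-19/9 → advance -1; mR−mL=-1/9 → turn -1·90°
n=3: pose=(1,5,W); sL=40/29, sR=40/13; mL=-40/13, mR=-40/29; mL+mR=-1680/377 → advance -1; mR−mL=640/377 → turn +1·90°
n=4: pose=(2,5,S); sL=20/13, sR=20/13; mL=-20/13, mR=-20/13; mL+mR=-40/13 → advance -1; mR−mL=0 → turn +0·90°
n=5: pose=(2,6,S); sL=40/17, sR=40/17; mL=-40/17, mR=-40/17; mL+mR=-80/17 → advance -1; mR−mL=0 → turn +0·90°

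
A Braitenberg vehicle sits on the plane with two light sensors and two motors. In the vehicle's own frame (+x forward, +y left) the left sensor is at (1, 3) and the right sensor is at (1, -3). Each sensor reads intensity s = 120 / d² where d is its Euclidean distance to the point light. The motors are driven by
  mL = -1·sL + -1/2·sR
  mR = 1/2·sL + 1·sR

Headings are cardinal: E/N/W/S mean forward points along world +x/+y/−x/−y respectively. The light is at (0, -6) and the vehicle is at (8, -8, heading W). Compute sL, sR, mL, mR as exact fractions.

60/37 12/5 -522/185 594/185

left sensor world pos  = (7, -11); dL² = 74
right sensor world pos = (7, -5); dR² = 50
sL = 120/74 = 60/37
sR = 120/50 = 12/5
mL = -1·sL + -1/2·sR = -522/185
mR = 1/2·sL + 1·sR = 594/185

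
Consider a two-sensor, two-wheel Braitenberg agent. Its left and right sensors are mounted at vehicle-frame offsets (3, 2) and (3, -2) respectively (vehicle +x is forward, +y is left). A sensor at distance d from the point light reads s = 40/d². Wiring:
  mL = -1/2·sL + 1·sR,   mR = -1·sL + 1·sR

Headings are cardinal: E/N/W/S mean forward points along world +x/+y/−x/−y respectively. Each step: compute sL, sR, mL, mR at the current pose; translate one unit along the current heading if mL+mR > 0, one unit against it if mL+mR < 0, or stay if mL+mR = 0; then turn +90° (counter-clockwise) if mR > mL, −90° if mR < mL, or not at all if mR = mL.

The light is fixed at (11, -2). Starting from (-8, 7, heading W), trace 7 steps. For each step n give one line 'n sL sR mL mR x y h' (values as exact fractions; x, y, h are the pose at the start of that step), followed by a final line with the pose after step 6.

0 40/533 8/121 1844/64493 -576/64493 -8 7 W
1 10/157 10/117 985/18369 400/18369 -9 7 N
2 40/433 40/353 10260/152849 3200/152849 -9 8 E
3 20/169 4/49 186/8281 -304/8281 -8 8 S
4 8/113 40/653 1908/73789 -704/73789 -8 9 W
5 1/17 1/13 21/442 4/221 -9 9 N
6 8/97 40/389 2324/37733 768/37733 -9 10 E
final -8 10 S

n=0: pose=(-8,7,W); sL=40/533, sR=8/121; mL=1844/64493, mR=-576/64493; mL+mR=1268/64493 → advance +1; mR−mL=-20/533 → turn -1·90°
n=1: pose=(-9,7,N); sL=10/157, sR=10/117; mL=985/18369, mR=400/18369; mL+mR=1385/18369 → advance +1; mR−mL=-5/157 → turn -1·90°
n=2: pose=(-9,8,E); sL=40/433, sR=40/353; mL=10260/152849, mR=3200/152849; mL+mR=13460/152849 → advance +1; mR−mL=-20/433 → turn -1·90°
n=3: pose=(-8,8,S); sL=20/169, sR=4/49; mL=186/8281, mR=-304/8281; mL+mR=-118/8281 → advance -1; mR−mL=-10/169 → turn -1·90°
n=4: pose=(-8,9,W); sL=8/113, sR=40/653; mL=1908/73789, mR=-704/73789; mL+mR=1204/73789 → advance +1; mR−mL=-4/113 → turn -1·90°
n=5: pose=(-9,9,N); sL=1/17, sR=1/13; mL=21/442, mR=4/221; mL+mR=29/442 → advance +1; mR−mL=-1/34 → turn -1·90°
n=6: pose=(-9,10,E); sL=8/97, sR=40/389; mL=2324/37733, mR=768/37733; mL+mR=3092/37733 → advance +1; mR−mL=-4/97 → turn -1·90°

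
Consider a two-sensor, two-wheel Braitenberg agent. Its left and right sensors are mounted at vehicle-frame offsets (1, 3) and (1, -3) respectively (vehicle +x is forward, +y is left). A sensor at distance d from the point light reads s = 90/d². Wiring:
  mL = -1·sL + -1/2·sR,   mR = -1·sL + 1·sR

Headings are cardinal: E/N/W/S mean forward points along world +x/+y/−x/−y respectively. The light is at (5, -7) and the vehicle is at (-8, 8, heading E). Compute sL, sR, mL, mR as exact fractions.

left sensor world pos  = (-7, 11); dL² = 468
right sensor world pos = (-7, 5); dR² = 288
sL = 90/468 = 5/26
sR = 90/288 = 5/16
mL = -1·sL + -1/2·sR = -145/416
mR = -1·sL + 1·sR = 25/208

5/26 5/16 -145/416 25/208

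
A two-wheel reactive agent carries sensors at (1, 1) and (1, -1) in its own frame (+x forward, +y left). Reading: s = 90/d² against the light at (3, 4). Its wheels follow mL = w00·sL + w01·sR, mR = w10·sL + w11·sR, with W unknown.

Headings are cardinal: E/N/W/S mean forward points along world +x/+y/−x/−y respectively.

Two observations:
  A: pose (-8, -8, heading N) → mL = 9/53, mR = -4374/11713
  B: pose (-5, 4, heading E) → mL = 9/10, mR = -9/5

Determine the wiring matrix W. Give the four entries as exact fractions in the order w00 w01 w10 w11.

obs A: pose=(-8,-8,N) → sL=18/53, sR=90/221, mL=9/53, mR=-4374/11713
obs B: pose=(-5,4,E) → sL=9/5, sR=9/5, mL=9/10, mR=-9/5
sensor matrix S = [[18/53, 90/221], [9/5, 9/5]]; det S = -7128/58565
solve [mL_A; mL_B] = S·[w00; w01] and [mR_A; mR_B] = S·[w10; w11]:
  w00 = 1/2, w01 = 0, w10 = -1/2, w11 = -1/2

1/2 0 -1/2 -1/2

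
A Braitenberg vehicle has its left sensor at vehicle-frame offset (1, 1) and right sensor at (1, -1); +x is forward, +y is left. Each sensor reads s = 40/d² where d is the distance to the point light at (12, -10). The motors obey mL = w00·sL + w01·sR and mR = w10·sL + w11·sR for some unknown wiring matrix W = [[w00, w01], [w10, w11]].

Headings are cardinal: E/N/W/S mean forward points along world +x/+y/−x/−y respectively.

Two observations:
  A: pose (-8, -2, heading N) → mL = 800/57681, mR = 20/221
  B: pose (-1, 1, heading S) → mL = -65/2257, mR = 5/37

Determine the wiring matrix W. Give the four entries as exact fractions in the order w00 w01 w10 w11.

obs A: pose=(-8,-2,N) → sL=20/261, sR=20/221, mL=800/57681, mR=20/221
obs B: pose=(-1,1,S) → sL=10/61, sR=5/37, mL=-65/2257, mR=5/37
sensor matrix S = [[20/261, 20/221], [10/61, 5/37]]; det S = -583300/130186017
solve [mL_A; mL_B] = S·[w00; w01] and [mR_A; mR_B] = S·[w10; w11]:
  w00 = -1, w01 = 1, w10 = 0, w11 = 1

-1 1 0 1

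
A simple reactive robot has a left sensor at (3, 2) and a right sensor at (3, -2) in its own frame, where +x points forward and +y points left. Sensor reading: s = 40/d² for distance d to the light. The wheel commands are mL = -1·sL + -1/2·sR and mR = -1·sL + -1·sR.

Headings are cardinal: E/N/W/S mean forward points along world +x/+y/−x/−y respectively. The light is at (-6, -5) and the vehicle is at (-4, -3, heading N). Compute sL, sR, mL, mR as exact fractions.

left sensor world pos  = (-6, 0); dL² = 25
right sensor world pos = (-2, 0); dR² = 41
sL = 40/25 = 8/5
sR = 40/41 = 40/41
mL = -1·sL + -1/2·sR = -428/205
mR = -1·sL + -1·sR = -528/205

8/5 40/41 -428/205 -528/205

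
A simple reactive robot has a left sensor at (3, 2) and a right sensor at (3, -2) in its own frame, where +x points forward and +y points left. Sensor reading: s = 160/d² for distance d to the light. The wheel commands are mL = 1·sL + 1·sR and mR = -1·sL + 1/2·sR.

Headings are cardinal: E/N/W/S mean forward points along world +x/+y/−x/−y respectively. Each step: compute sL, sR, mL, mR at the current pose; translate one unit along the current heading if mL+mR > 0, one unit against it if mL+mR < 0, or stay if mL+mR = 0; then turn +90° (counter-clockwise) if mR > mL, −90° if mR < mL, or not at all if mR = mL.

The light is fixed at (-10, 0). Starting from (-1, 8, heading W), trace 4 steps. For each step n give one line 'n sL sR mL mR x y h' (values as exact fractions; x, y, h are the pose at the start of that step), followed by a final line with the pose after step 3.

0 20/9 20/17 520/153 -250/153 -1 8 W
1 160/157 160/221 60480/34697 -22800/34697 -2 8 N
2 80/121 16/17 3296/2057 -392/2057 -2 9 E
3 160/157 32/17 7744/2669 -208/2669 -1 9 S
final -1 8 W

n=0: pose=(-1,8,W); sL=20/9, sR=20/17; mL=520/153, mR=-250/153; mL+mR=30/17 → advance +1; mR−mL=-770/153 → turn -1·90°
n=1: pose=(-2,8,N); sL=160/157, sR=160/221; mL=60480/34697, mR=-22800/34697; mL+mR=240/221 → advance +1; mR−mL=-83280/34697 → turn -1·90°
n=2: pose=(-2,9,E); sL=80/121, sR=16/17; mL=3296/2057, mR=-392/2057; mL+mR=24/17 → advance +1; mR−mL=-3688/2057 → turn -1·90°
n=3: pose=(-1,9,S); sL=160/157, sR=32/17; mL=7744/2669, mR=-208/2669; mL+mR=48/17 → advance +1; mR−mL=-7952/2669 → turn -1·90°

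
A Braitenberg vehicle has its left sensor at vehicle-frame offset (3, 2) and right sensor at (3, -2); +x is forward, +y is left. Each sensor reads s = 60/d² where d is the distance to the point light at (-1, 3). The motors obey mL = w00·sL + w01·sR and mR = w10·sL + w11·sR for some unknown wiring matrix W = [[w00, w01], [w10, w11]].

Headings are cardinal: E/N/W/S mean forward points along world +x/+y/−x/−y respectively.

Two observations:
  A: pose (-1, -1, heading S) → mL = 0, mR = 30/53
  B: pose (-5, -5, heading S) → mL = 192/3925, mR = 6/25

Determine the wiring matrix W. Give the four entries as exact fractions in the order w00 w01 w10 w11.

1/2 -1/2 1/2 0

obs A: pose=(-1,-1,S) → sL=60/53, sR=60/53, mL=0, mR=30/53
obs B: pose=(-5,-5,S) → sL=12/25, sR=60/157, mL=192/3925, mR=6/25
sensor matrix S = [[60/53, 60/53], [12/25, 60/157]]; det S = -4608/41605
solve [mL_A; mL_B] = S·[w00; w01] and [mR_A; mR_B] = S·[w10; w11]:
  w00 = 1/2, w01 = -1/2, w10 = 1/2, w11 = 0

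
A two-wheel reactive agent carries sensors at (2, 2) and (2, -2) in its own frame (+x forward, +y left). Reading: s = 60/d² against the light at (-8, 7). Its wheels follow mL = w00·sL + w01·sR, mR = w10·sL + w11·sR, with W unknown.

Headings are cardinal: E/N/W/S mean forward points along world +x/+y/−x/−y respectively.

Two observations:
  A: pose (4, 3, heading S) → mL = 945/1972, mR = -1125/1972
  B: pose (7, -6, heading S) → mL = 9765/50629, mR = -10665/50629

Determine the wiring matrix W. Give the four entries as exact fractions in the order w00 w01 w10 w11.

1 1/2 -1/2 -1

obs A: pose=(4,3,S) → sL=15/58, sR=15/34, mL=945/1972, mR=-1125/1972
obs B: pose=(7,-6,S) → sL=30/257, sR=30/197, mL=9765/50629, mR=-10665/50629
sensor matrix S = [[15/58, 15/34], [30/257, 30/197]]; det S = -302400/24960097
solve [mL_A; mL_B] = S·[w00; w01] and [mR_A; mR_B] = S·[w10; w11]:
  w00 = 1, w01 = 1/2, w10 = -1/2, w11 = -1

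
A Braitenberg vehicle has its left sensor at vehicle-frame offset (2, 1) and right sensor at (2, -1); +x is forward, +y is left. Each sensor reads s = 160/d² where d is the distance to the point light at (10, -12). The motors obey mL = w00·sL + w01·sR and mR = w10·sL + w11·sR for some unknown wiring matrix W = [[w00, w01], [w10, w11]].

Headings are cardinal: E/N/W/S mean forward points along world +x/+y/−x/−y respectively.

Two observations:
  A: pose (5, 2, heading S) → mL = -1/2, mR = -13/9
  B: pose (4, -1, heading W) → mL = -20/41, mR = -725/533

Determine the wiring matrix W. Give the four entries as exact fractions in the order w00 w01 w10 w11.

obs A: pose=(5,2,S) → sL=1, sR=8/9, mL=-1/2, mR=-13/9
obs B: pose=(4,-1,W) → sL=40/41, sR=10/13, mL=-20/41, mR=-725/533
sensor matrix S = [[1, 8/9], [40/41, 10/13]]; det S = -470/4797
solve [mL_A; mL_B] = S·[w00; w01] and [mR_A; mR_B] = S·[w10; w11]:
  w00 = -1/2, w01 = 0, w10 = -1, w11 = -1/2

-1/2 0 -1 -1/2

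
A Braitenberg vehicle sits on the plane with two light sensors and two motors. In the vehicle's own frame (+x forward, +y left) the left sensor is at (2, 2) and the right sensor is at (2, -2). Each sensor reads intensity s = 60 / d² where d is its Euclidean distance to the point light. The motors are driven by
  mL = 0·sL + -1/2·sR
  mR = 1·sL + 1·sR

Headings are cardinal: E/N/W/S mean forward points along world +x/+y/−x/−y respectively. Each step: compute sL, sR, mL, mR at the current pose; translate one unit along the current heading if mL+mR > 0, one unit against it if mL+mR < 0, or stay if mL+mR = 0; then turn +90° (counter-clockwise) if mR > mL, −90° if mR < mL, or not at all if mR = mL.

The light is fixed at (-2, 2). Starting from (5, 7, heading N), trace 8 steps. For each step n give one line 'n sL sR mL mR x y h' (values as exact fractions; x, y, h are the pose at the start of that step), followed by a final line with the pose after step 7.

n=0: pose=(5,7,N); sL=30/37, sR=6/13; mL=-3/13, mR=612/481; mL+mR=501/481 → advance +1; mR−mL=723/481 → turn +1·90°
n=1: pose=(5,8,W); sL=60/41, sR=60/89; mL=-30/89, mR=7800/3649; mL+mR=6570/3649 → advance +1; mR−mL=9030/3649 → turn +1·90°
n=2: pose=(4,8,S); sL=3/4, sR=15/8; mL=-15/16, mR=21/8; mL+mR=27/16 → advance +1; mR−mL=57/16 → turn +1·90°
n=3: pose=(4,7,E); sL=60/113, sR=60/73; mL=-30/73, mR=11160/8249; mL+mR=7770/8249 → advance +1; mR−mL=14550/8249 → turn +1·90°
n=4: pose=(5,7,N); sL=30/37, sR=6/13; mL=-3/13, mR=612/481; mL+mR=501/481 → advance +1; mR−mL=723/481 → turn +1·90°
n=5: pose=(5,8,W); sL=60/41, sR=60/89; mL=-30/89, mR=7800/3649; mL+mR=6570/3649 → advance +1; mR−mL=9030/3649 → turn +1·90°
n=6: pose=(4,8,S); sL=3/4, sR=15/8; mL=-15/16, mR=21/8; mL+mR=27/16 → advance +1; mR−mL=57/16 → turn +1·90°
n=7: pose=(4,7,E); sL=60/113, sR=60/73; mL=-30/73, mR=11160/8249; mL+mR=7770/8249 → advance +1; mR−mL=14550/8249 → turn +1·90°

0 30/37 6/13 -3/13 612/481 5 7 N
1 60/41 60/89 -30/89 7800/3649 5 8 W
2 3/4 15/8 -15/16 21/8 4 8 S
3 60/113 60/73 -30/73 11160/8249 4 7 E
4 30/37 6/13 -3/13 612/481 5 7 N
5 60/41 60/89 -30/89 7800/3649 5 8 W
6 3/4 15/8 -15/16 21/8 4 8 S
7 60/113 60/73 -30/73 11160/8249 4 7 E
final 5 7 N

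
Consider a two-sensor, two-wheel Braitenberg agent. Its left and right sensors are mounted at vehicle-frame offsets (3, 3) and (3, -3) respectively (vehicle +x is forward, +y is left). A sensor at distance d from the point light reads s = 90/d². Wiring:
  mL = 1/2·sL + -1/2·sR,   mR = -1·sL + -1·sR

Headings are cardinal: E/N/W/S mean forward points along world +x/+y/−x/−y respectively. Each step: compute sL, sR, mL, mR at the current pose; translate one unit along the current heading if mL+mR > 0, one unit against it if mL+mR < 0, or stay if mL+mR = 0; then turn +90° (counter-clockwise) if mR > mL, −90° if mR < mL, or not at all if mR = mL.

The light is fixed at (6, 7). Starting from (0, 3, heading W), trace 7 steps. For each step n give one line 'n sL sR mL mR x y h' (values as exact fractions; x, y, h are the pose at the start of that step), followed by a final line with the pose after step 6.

n=0: pose=(0,3,W); sL=9/13, sR=45/41; mL=-108/533, mR=-954/533; mL+mR=-1062/533 → advance -1; mR−mL=-846/533 → turn -1·90°
n=1: pose=(1,3,N); sL=18/13, sR=18; mL=-108/13, mR=-252/13; mL+mR=-360/13 → advance -1; mR−mL=-144/13 → turn -1·90°
n=2: pose=(1,2,E); sL=45/4, sR=45/34; mL=675/136, mR=-855/68; mL+mR=-1035/136 → advance -1; mR−mL=-2385/136 → turn -1·90°
n=3: pose=(0,2,S); sL=90/73, sR=18/29; mL=648/2117, mR=-3924/2117; mL+mR=-3276/2117 → advance -1; mR−mL=-4572/2117 → turn -1·90°
n=4: pose=(0,3,W); sL=9/13, sR=45/41; mL=-108/533, mR=-954/533; mL+mR=-1062/533 → advance -1; mR−mL=-846/533 → turn -1·90°
n=5: pose=(1,3,N); sL=18/13, sR=18; mL=-108/13, mR=-252/13; mL+mR=-360/13 → advance -1; mR−mL=-144/13 → turn -1·90°
n=6: pose=(1,2,E); sL=45/4, sR=45/34; mL=675/136, mR=-855/68; mL+mR=-1035/136 → advance -1; mR−mL=-2385/136 → turn -1·90°

0 9/13 45/41 -108/533 -954/533 0 3 W
1 18/13 18 -108/13 -252/13 1 3 N
2 45/4 45/34 675/136 -855/68 1 2 E
3 90/73 18/29 648/2117 -3924/2117 0 2 S
4 9/13 45/41 -108/533 -954/533 0 3 W
5 18/13 18 -108/13 -252/13 1 3 N
6 45/4 45/34 675/136 -855/68 1 2 E
final 0 2 S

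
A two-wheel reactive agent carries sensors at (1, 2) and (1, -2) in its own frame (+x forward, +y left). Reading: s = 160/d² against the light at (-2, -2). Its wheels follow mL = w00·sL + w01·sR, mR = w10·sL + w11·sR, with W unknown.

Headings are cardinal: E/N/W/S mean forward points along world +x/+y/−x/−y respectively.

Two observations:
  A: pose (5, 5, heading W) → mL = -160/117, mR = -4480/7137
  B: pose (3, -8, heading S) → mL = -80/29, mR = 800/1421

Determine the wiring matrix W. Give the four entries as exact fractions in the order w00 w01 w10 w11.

obs A: pose=(5,5,W) → sL=160/61, sR=160/117, mL=-160/117, mR=-4480/7137
obs B: pose=(3,-8,S) → sL=80/49, sR=80/29, mL=-80/29, mR=800/1421
sensor matrix S = [[160/61, 160/117], [80/49, 80/29]]; det S = 50739200/10141677
solve [mL_A; mL_B] = S·[w00; w01] and [mR_A; mR_B] = S·[w10; w11]:
  w00 = 0, w01 = -1, w10 = -1/2, w11 = 1/2

0 -1 -1/2 1/2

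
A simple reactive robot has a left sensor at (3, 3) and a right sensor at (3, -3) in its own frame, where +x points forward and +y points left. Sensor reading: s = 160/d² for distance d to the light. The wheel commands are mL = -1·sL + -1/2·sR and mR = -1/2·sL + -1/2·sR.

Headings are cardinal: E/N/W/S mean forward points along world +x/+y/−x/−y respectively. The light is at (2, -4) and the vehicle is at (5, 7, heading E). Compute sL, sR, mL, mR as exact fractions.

20/29 8/5 -216/145 -166/145

left sensor world pos  = (8, 10); dL² = 232
right sensor world pos = (8, 4); dR² = 100
sL = 160/232 = 20/29
sR = 160/100 = 8/5
mL = -1·sL + -1/2·sR = -216/145
mR = -1/2·sL + -1/2·sR = -166/145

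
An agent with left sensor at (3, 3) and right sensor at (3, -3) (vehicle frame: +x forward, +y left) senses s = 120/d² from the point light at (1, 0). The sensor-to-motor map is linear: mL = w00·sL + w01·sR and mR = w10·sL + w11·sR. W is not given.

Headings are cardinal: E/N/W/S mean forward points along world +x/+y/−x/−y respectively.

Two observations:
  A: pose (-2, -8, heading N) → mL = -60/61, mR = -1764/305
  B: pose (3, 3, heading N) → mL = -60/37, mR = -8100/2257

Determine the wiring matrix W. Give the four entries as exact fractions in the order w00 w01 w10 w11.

-1/2 0 -1/2 -1

obs A: pose=(-2,-8,N) → sL=120/61, sR=24/5, mL=-60/61, mR=-1764/305
obs B: pose=(3,3,N) → sL=120/37, sR=120/61, mL=-60/37, mR=-8100/2257
sensor matrix S = [[120/61, 24/5], [120/37, 120/61]]; det S = -1610496/137677
solve [mL_A; mL_B] = S·[w00; w01] and [mR_A; mR_B] = S·[w10; w11]:
  w00 = -1/2, w01 = 0, w10 = -1/2, w11 = -1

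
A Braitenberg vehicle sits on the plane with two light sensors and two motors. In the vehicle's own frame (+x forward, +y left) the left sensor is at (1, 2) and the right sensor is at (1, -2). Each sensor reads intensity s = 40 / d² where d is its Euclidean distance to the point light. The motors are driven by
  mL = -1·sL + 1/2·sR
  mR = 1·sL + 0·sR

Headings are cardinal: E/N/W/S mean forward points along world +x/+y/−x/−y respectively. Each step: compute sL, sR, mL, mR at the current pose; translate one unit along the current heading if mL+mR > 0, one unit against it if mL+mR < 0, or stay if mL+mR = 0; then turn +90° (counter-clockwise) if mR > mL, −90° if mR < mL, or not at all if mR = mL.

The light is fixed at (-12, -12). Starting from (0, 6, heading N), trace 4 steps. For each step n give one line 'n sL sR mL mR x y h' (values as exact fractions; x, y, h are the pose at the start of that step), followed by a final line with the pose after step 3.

n=0: pose=(0,6,N); sL=40/461, sR=40/557; mL=-13060/256777, mR=40/461; mL+mR=20/557 → advance +1; mR−mL=35340/256777 → turn +1·90°
n=1: pose=(0,7,W); sL=4/41, sR=20/281; mL=-714/11521, mR=4/41; mL+mR=10/281 → advance +1; mR−mL=1838/11521 → turn +1·90°
n=2: pose=(-1,7,S); sL=40/493, sR=8/81; mL=-1268/39933, mR=40/493; mL+mR=4/81 → advance +1; mR−mL=4508/39933 → turn +1·90°
n=3: pose=(-1,6,E); sL=5/68, sR=1/10; mL=-2/85, mR=5/68; mL+mR=1/20 → advance +1; mR−mL=33/340 → turn +1·90°

0 40/461 40/557 -13060/256777 40/461 0 6 N
1 4/41 20/281 -714/11521 4/41 0 7 W
2 40/493 8/81 -1268/39933 40/493 -1 7 S
3 5/68 1/10 -2/85 5/68 -1 6 E
final 0 6 N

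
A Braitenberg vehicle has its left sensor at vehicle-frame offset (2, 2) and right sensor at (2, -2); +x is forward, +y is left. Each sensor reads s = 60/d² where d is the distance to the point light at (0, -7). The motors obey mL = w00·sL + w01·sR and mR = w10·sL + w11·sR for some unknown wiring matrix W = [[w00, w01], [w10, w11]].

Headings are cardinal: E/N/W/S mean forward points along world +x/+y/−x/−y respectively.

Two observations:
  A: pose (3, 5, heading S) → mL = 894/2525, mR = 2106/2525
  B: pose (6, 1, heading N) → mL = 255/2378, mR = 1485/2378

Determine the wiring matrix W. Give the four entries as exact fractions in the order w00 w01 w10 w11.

-1/2 1 1/2 1

obs A: pose=(3,5,S) → sL=12/25, sR=60/101, mL=894/2525, mR=2106/2525
obs B: pose=(6,1,N) → sL=15/29, sR=15/41, mL=255/2378, mR=1485/2378
sensor matrix S = [[12/25, 60/101], [15/29, 15/41]]; det S = -79056/600445
solve [mL_A; mL_B] = S·[w00; w01] and [mR_A; mR_B] = S·[w10; w11]:
  w00 = -1/2, w01 = 1, w10 = 1/2, w11 = 1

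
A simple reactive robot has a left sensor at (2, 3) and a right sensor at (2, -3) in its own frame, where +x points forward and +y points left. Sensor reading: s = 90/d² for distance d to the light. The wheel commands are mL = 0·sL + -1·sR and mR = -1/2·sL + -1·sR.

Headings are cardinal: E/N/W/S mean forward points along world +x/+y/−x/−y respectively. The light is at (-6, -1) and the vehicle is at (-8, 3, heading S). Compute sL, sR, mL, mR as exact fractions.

left sensor world pos  = (-5, 1); dL² = 5
right sensor world pos = (-11, 1); dR² = 29
sL = 90/5 = 18
sR = 90/29 = 90/29
mL = 0·sL + -1·sR = -90/29
mR = -1/2·sL + -1·sR = -351/29

18 90/29 -90/29 -351/29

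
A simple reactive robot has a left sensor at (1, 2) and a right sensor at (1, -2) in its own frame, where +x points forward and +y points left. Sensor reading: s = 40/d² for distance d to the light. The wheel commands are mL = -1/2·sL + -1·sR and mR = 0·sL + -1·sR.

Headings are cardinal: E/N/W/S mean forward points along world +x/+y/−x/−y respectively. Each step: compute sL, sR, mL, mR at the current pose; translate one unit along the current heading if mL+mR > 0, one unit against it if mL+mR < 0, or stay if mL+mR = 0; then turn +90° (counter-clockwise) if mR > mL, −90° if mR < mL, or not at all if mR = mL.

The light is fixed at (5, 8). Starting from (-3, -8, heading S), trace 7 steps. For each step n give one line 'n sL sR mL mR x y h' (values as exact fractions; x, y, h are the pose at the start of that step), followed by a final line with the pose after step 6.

n=0: pose=(-3,-8,S); sL=8/65, sR=40/389; mL=-4156/25285, mR=-40/389; mL+mR=-6756/25285 → advance -1; mR−mL=4/65 → turn +1·90°
n=1: pose=(-3,-7,E); sL=20/109, sR=20/169; mL=-3870/18421, mR=-20/169; mL+mR=-6050/18421 → advance -1; mR−mL=10/109 → turn +1·90°
n=2: pose=(-4,-7,N); sL=40/317, sR=8/49; mL=-3516/15533, mR=-8/49; mL+mR=-6052/15533 → advance -1; mR−mL=20/317 → turn +1·90°
n=3: pose=(-4,-8,W); sL=5/53, sR=5/37; mL=-715/3922, mR=-5/37; mL+mR=-1245/3922 → advance -1; mR−mL=5/106 → turn +1·90°
n=4: pose=(-3,-8,S); sL=8/65, sR=40/389; mL=-4156/25285, mR=-40/389; mL+mR=-6756/25285 → advance -1; mR−mL=4/65 → turn +1·90°
n=5: pose=(-3,-7,E); sL=20/109, sR=20/169; mL=-3870/18421, mR=-20/169; mL+mR=-6050/18421 → advance -1; mR−mL=10/109 → turn +1·90°
n=6: pose=(-4,-7,N); sL=40/317, sR=8/49; mL=-3516/15533, mR=-8/49; mL+mR=-6052/15533 → advance -1; mR−mL=20/317 → turn +1·90°

0 8/65 40/389 -4156/25285 -40/389 -3 -8 S
1 20/109 20/169 -3870/18421 -20/169 -3 -7 E
2 40/317 8/49 -3516/15533 -8/49 -4 -7 N
3 5/53 5/37 -715/3922 -5/37 -4 -8 W
4 8/65 40/389 -4156/25285 -40/389 -3 -8 S
5 20/109 20/169 -3870/18421 -20/169 -3 -7 E
6 40/317 8/49 -3516/15533 -8/49 -4 -7 N
final -4 -8 W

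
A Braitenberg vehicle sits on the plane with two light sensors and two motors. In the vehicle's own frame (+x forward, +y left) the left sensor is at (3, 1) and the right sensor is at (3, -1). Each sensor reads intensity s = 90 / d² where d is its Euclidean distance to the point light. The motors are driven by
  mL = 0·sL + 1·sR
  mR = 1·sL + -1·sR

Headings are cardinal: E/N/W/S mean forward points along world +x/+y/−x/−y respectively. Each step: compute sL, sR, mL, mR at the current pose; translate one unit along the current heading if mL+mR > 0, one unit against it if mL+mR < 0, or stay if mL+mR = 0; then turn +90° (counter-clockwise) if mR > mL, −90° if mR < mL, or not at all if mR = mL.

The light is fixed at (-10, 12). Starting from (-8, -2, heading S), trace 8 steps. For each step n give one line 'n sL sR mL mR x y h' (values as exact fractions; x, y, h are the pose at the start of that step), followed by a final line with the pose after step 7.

n=0: pose=(-8,-2,S); sL=45/149, sR=9/29; mL=9/29, mR=-36/4321; mL+mR=45/149 → advance +1; mR−mL=-1377/4321 → turn -1·90°
n=1: pose=(-8,-3,W); sL=90/257, sR=90/197; mL=90/197, mR=-5400/50629; mL+mR=90/257 → advance +1; mR−mL=-28530/50629 → turn -1·90°
n=2: pose=(-9,-3,N); sL=5/8, sR=45/74; mL=45/74, mR=5/296; mL+mR=5/8 → advance +1; mR−mL=-175/296 → turn -1·90°
n=3: pose=(-9,-2,E); sL=18/37, sR=90/241; mL=90/241, mR=1008/8917; mL+mR=18/37 → advance +1; mR−mL=-2322/8917 → turn -1·90°
n=4: pose=(-8,-2,S); sL=45/149, sR=9/29; mL=9/29, mR=-36/4321; mL+mR=45/149 → advance +1; mR−mL=-1377/4321 → turn -1·90°
n=5: pose=(-8,-3,W); sL=90/257, sR=90/197; mL=90/197, mR=-5400/50629; mL+mR=90/257 → advance +1; mR−mL=-28530/50629 → turn -1·90°
n=6: pose=(-9,-3,N); sL=5/8, sR=45/74; mL=45/74, mR=5/296; mL+mR=5/8 → advance +1; mR−mL=-175/296 → turn -1·90°
n=7: pose=(-9,-2,E); sL=18/37, sR=90/241; mL=90/241, mR=1008/8917; mL+mR=18/37 → advance +1; mR−mL=-2322/8917 → turn -1·90°

0 45/149 9/29 9/29 -36/4321 -8 -2 S
1 90/257 90/197 90/197 -5400/50629 -8 -3 W
2 5/8 45/74 45/74 5/296 -9 -3 N
3 18/37 90/241 90/241 1008/8917 -9 -2 E
4 45/149 9/29 9/29 -36/4321 -8 -2 S
5 90/257 90/197 90/197 -5400/50629 -8 -3 W
6 5/8 45/74 45/74 5/296 -9 -3 N
7 18/37 90/241 90/241 1008/8917 -9 -2 E
final -8 -2 S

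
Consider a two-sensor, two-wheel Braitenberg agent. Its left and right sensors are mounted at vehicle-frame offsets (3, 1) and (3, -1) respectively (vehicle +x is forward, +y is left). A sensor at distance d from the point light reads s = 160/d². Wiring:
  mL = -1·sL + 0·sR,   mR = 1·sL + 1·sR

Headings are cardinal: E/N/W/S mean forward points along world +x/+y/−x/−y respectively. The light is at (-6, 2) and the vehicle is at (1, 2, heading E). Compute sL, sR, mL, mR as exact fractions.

160/101 160/101 -160/101 320/101

left sensor world pos  = (4, 3); dL² = 101
right sensor world pos = (4, 1); dR² = 101
sL = 160/101 = 160/101
sR = 160/101 = 160/101
mL = -1·sL + 0·sR = -160/101
mR = 1·sL + 1·sR = 320/101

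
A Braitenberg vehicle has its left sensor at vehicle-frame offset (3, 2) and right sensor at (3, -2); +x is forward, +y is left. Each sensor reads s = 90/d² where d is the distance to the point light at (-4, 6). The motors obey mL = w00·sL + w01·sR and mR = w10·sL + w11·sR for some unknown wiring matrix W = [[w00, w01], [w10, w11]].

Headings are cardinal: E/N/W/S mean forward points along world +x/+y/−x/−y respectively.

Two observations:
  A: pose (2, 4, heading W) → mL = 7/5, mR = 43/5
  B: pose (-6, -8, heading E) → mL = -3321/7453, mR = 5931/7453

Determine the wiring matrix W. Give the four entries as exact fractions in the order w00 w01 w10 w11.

-1 1/2 1 1/2

obs A: pose=(2,4,W) → sL=18/5, sR=10, mL=7/5, mR=43/5
obs B: pose=(-6,-8,E) → sL=18/29, sR=90/257, mL=-3321/7453, mR=5931/7453
sensor matrix S = [[18/5, 10], [18/29, 90/257]]; det S = -36864/7453
solve [mL_A; mL_B] = S·[w00; w01] and [mR_A; mR_B] = S·[w10; w11]:
  w00 = -1, w01 = 1/2, w10 = 1, w11 = 1/2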